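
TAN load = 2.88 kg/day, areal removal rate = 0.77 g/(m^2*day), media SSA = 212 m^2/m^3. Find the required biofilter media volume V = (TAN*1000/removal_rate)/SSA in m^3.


A = 2.88*1000 / 0.77 = 3740.2597 m^2
V = 3740.2597 / 212 = 17.6427

17.6427 m^3


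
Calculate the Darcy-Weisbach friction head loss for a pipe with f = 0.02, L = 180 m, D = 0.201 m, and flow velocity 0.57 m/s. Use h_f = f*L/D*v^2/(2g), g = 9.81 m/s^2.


v^2 = 0.57^2 = 0.3249 m^2/s^2
L/D = 180/0.201 = 895.52239
h_f = f*(L/D)*v^2/(2g) = 0.02 * 895.52239 * 0.3249 / 19.62 = 0.29659 m

0.29659 m


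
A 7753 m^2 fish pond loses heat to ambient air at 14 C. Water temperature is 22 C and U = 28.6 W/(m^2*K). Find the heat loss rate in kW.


Temperature difference dT = 22 - 14 = 8 K
Heat loss (W) = U * A * dT = 28.6 * 7753 * 8 = 1773886.4 W
Convert to kW: 1773886.4 / 1000 = 1773.8864 kW

1773.8864 kW


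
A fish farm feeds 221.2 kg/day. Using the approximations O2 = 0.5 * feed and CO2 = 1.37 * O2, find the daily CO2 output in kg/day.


O2 = 221.2 * 0.5 = 110.6
CO2 = 110.6 * 1.37 = 151.522

151.522 kg/day


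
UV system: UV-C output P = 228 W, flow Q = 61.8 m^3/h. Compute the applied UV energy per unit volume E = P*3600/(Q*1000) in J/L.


Energy delivered per hour = 228 W * 3600 s = 820800 J/h
Volume treated per hour = 61.8 m^3/h * 1000 = 61800 L/h
dose = 820800 / 61800 = 13.2816 J/L

13.2816 J/L


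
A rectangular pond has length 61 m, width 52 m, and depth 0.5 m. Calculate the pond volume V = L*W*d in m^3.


Base area = L * W = 61 * 52 = 3172 m^2
Volume = area * depth = 3172 * 0.5 = 1586 m^3

1586 m^3


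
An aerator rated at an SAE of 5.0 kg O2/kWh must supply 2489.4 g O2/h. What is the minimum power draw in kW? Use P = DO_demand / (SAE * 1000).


SAE in g O2/kWh = 5.0 * 1000 = 5000 g/kWh
P = DO_demand / SAE_g = 2489.4 / 5000 = 0.49788 kW

0.49788 kW


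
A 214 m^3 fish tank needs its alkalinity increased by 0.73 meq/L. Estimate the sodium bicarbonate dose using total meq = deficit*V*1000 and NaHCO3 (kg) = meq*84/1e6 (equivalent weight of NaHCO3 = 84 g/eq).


Tank volume in L = 214 m^3 * 1000 = 214000 L
Total meq required = 0.73 meq/L * 214000 L = 156220 meq
NaHCO3 mass = 156220 meq * 84 mg/meq / 1e6 = 13.1225 kg

13.1225 kg


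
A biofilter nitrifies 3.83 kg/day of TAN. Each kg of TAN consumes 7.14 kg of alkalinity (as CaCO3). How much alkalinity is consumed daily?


Alkalinity factor: 7.14 kg CaCO3 consumed per kg TAN nitrified
alk = 3.83 kg TAN * 7.14 = 27.3462 kg CaCO3/day

27.3462 kg CaCO3/day


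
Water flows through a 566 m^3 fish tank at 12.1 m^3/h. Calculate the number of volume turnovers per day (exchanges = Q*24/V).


Daily flow volume = 12.1 m^3/h * 24 h = 290.4 m^3/day
Exchanges = daily flow / tank volume = 290.4 / 566 = 0.513074 exchanges/day

0.513074 exchanges/day


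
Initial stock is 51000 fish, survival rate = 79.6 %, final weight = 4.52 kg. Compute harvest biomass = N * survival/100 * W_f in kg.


Survivors = 51000 * 79.6/100 = 40596 fish
Harvest biomass = survivors * W_f = 40596 * 4.52 = 183493.92 kg

183493.92 kg


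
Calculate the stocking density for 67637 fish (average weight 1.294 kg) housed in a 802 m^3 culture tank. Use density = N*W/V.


Total biomass = 67637 fish * 1.294 kg = 87522.278 kg
Density = total biomass / volume = 87522.278 / 802 = 109.13 kg/m^3

109.13 kg/m^3


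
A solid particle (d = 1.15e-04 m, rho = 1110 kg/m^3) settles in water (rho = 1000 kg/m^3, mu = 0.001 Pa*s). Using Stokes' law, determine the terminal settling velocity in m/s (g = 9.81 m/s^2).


Density difference: rho_p - rho_f = 1110 - 1000 = 110 kg/m^3
d^2 = (1.15e-04)^2 = 1.3225e-08 m^2
Numerator = (rho_p - rho_f) * g * d^2 = 110 * 9.81 * 1.3225e-08 = 1.4271098e-05
Denominator = 18 * mu = 18 * 0.001 = 0.018
v_s = 1.4271098e-05 / 0.018 = 7.92839e-04 m/s
Check: Re = rho_f * v_s * d / mu = 1000 * 7.92839e-04 * 1.15e-04 / 0.001 = 0.0912 < 1, so Stokes' law applies.

7.92839e-04 m/s


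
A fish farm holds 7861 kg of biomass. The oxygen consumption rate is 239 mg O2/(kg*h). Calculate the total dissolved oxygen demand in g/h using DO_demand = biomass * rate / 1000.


Total O2 consumption (mg/h) = 7861 kg * 239 mg/(kg*h) = 1878779 mg/h
Convert to g/h: 1878779 / 1000 = 1878.779 g/h

1878.779 g/h


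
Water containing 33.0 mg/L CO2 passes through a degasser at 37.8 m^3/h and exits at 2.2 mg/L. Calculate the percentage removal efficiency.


CO2_out / CO2_in = 2.2 / 33.0 = 0.066666667
Fraction remaining = 0.066666667
efficiency = (1 - 0.066666667) * 100 = 93.3333 %

93.3333 %


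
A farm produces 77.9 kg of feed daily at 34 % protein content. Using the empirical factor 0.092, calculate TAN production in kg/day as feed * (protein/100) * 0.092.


Protein in feed = 77.9 * 34/100 = 26.486 kg/day
TAN = protein * 0.092 = 26.486 * 0.092 = 2.436712 kg/day

2.436712 kg/day


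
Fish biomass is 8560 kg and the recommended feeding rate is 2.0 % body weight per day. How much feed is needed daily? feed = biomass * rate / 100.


Feeding rate fraction = 2.0% / 100 = 0.02
Daily feed = 8560 kg * 0.02 = 171.2 kg/day

171.2 kg/day


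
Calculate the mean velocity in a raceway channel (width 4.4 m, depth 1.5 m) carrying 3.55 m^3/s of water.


Cross-sectional area = W * d = 4.4 * 1.5 = 6.6 m^2
Velocity = Q / A = 3.55 / 6.6 = 0.537879 m/s

0.537879 m/s


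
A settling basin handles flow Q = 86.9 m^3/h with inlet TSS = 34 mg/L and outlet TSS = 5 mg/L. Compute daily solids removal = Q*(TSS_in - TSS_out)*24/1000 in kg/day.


Concentration drop: TSS_in - TSS_out = 34 - 5 = 29 mg/L
Hourly solids removed = Q * dTSS = 86.9 m^3/h * 29 mg/L = 2520.1 g/h  (m^3/h * mg/L = g/h)
Daily solids removed = 2520.1 * 24 = 60482.4 g/day
Convert g to kg: 60482.4 / 1000 = 60.4824 kg/day

60.4824 kg/day


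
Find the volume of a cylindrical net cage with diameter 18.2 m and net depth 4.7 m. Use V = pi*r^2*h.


r = d/2 = 18.2/2 = 9.1 m
Base area = pi*r^2 = pi*9.1^2 = 260.15529 m^2
Volume = 260.15529 * 4.7 = 1222.73 m^3

1222.73 m^3


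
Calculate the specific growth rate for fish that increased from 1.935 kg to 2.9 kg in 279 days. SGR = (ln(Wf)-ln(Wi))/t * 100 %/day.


ln(W_f) = ln(2.9) = 1.0647107
ln(W_i) = ln(1.935) = 0.66010733
ln(W_f) - ln(W_i) = 1.0647107 - 0.66010733 = 0.40460337
SGR = 0.40460337 / 279 * 100 = 0.145019 %/day

0.145019 %/day


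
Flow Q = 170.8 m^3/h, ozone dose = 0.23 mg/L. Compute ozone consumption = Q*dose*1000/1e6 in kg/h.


O3 demand (mg/h) = Q * dose * 1000 = 170.8 * 0.23 * 1000 = 39284 mg/h
Convert mg to kg: 39284 / 1e6 = 0.039284 kg/h

0.039284 kg/h


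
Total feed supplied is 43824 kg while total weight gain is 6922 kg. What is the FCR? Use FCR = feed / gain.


FCR = feed consumed / weight gained
FCR = 43824 kg / 6922 kg = 6.33112

6.33112


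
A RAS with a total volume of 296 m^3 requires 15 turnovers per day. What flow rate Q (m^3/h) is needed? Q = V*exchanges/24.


Daily recirculation volume = 296 m^3 * 15 = 4440 m^3/day
Flow rate Q = daily volume / 24 h = 4440 / 24 = 185 m^3/h

185 m^3/h


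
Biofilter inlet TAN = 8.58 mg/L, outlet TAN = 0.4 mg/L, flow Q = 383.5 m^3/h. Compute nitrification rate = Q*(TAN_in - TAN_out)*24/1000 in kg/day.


Concentration drop: TAN_in - TAN_out = 8.58 - 0.4 = 8.18 mg/L
Hourly TAN removed = Q * dTAN = 383.5 m^3/h * 8.18 mg/L = 3137.03 g/h  (m^3/h * mg/L = g/h)
Daily TAN removed = 3137.03 * 24 = 75288.72 g/day
Convert to kg/day: 75288.72 / 1000 = 75.28872 kg/day

75.28872 kg/day


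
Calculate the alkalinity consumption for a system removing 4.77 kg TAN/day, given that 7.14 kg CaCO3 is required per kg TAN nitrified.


Alkalinity factor: 7.14 kg CaCO3 consumed per kg TAN nitrified
alk = 4.77 kg TAN * 7.14 = 34.0578 kg CaCO3/day

34.0578 kg CaCO3/day


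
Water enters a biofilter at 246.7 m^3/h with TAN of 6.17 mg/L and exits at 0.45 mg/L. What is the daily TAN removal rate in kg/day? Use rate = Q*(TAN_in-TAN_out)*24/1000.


Concentration drop: TAN_in - TAN_out = 6.17 - 0.45 = 5.72 mg/L
Hourly TAN removed = Q * dTAN = 246.7 m^3/h * 5.72 mg/L = 1411.124 g/h  (m^3/h * mg/L = g/h)
Daily TAN removed = 1411.124 * 24 = 33866.976 g/day
Convert to kg/day: 33866.976 / 1000 = 33.866976 kg/day

33.866976 kg/day


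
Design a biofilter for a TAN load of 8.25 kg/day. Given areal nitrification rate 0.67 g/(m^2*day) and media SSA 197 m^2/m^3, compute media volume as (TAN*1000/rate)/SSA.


A = 8.25*1000 / 0.67 = 12313.433 m^2
V = 12313.433 / 197 = 62.5047

62.5047 m^3


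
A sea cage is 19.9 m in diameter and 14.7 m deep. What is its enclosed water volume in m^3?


r = d/2 = 19.9/2 = 9.95 m
Base area = pi*r^2 = pi*9.95^2 = 311.02553 m^2
Volume = 311.02553 * 14.7 = 4572.08 m^3

4572.08 m^3


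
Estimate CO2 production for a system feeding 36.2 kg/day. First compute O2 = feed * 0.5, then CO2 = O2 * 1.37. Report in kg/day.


O2 = 36.2 * 0.5 = 18.1
CO2 = 18.1 * 1.37 = 24.797

24.797 kg/day


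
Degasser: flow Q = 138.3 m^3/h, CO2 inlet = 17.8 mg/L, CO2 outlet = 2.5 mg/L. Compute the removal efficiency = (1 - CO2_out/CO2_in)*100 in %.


CO2_out / CO2_in = 2.5 / 17.8 = 0.14044944
Fraction remaining = 0.14044944
efficiency = (1 - 0.14044944) * 100 = 85.9551 %

85.9551 %


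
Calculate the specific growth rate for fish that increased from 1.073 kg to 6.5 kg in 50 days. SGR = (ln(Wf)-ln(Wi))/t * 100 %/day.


ln(W_f) = ln(6.5) = 1.8718022
ln(W_i) = ln(1.073) = 0.070458464
ln(W_f) - ln(W_i) = 1.8718022 - 0.070458464 = 1.8013437
SGR = 1.8013437 / 50 * 100 = 3.60269 %/day

3.60269 %/day


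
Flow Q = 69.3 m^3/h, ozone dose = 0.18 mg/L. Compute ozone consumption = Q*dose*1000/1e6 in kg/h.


O3 demand (mg/h) = Q * dose * 1000 = 69.3 * 0.18 * 1000 = 12474 mg/h
Convert mg to kg: 12474 / 1e6 = 0.012474 kg/h

0.012474 kg/h


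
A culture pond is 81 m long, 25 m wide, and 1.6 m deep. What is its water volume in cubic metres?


Base area = L * W = 81 * 25 = 2025 m^2
Volume = area * depth = 2025 * 1.6 = 3240 m^3

3240 m^3


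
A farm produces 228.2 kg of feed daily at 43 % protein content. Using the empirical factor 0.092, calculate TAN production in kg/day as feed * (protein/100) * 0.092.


Protein in feed = 228.2 * 43/100 = 98.126 kg/day
TAN = protein * 0.092 = 98.126 * 0.092 = 9.027592 kg/day

9.027592 kg/day


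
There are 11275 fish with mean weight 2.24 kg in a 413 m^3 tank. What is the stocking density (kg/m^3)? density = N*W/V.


Total biomass = 11275 fish * 2.24 kg = 25256 kg
Density = total biomass / volume = 25256 / 413 = 61.1525 kg/m^3

61.1525 kg/m^3


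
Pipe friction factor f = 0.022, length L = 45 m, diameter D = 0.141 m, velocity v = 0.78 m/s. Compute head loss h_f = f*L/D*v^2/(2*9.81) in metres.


v^2 = 0.78^2 = 0.6084 m^2/s^2
L/D = 45/0.141 = 319.14894
h_f = f*(L/D)*v^2/(2g) = 0.022 * 319.14894 * 0.6084 / 19.62 = 0.217724 m

0.217724 m


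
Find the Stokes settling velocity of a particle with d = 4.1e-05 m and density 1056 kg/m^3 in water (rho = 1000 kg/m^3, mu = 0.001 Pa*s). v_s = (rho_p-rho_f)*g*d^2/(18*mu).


Density difference: rho_p - rho_f = 1056 - 1000 = 56 kg/m^3
d^2 = (4.1e-05)^2 = 1.681e-09 m^2
Numerator = (rho_p - rho_f) * g * d^2 = 56 * 9.81 * 1.681e-09 = 9.2347416e-07
Denominator = 18 * mu = 18 * 0.001 = 0.018
v_s = 9.2347416e-07 / 0.018 = 5.13041e-05 m/s
Check: Re = rho_f * v_s * d / mu = 1000 * 5.13041e-05 * 4.1e-05 / 0.001 = 0.0021 < 1, so Stokes' law applies.

5.13041e-05 m/s


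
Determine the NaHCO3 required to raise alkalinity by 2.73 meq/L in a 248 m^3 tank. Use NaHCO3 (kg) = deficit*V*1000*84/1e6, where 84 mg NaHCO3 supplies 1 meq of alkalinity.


Tank volume in L = 248 m^3 * 1000 = 248000 L
Total meq required = 2.73 meq/L * 248000 L = 677040 meq
NaHCO3 mass = 677040 meq * 84 mg/meq / 1e6 = 56.8714 kg

56.8714 kg


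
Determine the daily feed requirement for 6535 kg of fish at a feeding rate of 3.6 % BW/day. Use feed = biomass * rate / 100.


Feeding rate fraction = 3.6% / 100 = 0.036
Daily feed = 6535 kg * 0.036 = 235.26 kg/day

235.26 kg/day


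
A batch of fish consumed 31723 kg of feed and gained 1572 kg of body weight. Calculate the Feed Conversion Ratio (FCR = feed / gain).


FCR = feed consumed / weight gained
FCR = 31723 kg / 1572 kg = 20.18

20.18


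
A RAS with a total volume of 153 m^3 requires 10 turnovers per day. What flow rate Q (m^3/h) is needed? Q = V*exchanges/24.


Daily recirculation volume = 153 m^3 * 10 = 1530 m^3/day
Flow rate Q = daily volume / 24 h = 1530 / 24 = 63.75 m^3/h

63.75 m^3/h


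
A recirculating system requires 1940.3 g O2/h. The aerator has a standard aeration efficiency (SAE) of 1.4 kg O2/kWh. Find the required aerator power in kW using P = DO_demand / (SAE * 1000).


SAE in g O2/kWh = 1.4 * 1000 = 1400 g/kWh
P = DO_demand / SAE_g = 1940.3 / 1400 = 1.38593 kW

1.38593 kW


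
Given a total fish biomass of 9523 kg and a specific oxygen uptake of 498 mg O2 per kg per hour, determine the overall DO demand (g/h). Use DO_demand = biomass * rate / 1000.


Total O2 consumption (mg/h) = 9523 kg * 498 mg/(kg*h) = 4742454 mg/h
Convert to g/h: 4742454 / 1000 = 4742.454 g/h

4742.454 g/h


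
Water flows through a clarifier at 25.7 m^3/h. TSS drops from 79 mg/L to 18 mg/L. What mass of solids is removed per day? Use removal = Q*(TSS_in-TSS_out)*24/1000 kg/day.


Concentration drop: TSS_in - TSS_out = 79 - 18 = 61 mg/L
Hourly solids removed = Q * dTSS = 25.7 m^3/h * 61 mg/L = 1567.7 g/h  (m^3/h * mg/L = g/h)
Daily solids removed = 1567.7 * 24 = 37624.8 g/day
Convert g to kg: 37624.8 / 1000 = 37.6248 kg/day

37.6248 kg/day


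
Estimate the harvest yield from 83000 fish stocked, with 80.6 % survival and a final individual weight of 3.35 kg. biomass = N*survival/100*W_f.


Survivors = 83000 * 80.6/100 = 66898 fish
Harvest biomass = survivors * W_f = 66898 * 3.35 = 224108.3 kg

224108.3 kg


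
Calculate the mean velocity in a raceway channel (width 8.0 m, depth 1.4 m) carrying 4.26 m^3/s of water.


Cross-sectional area = W * d = 8.0 * 1.4 = 11.2 m^2
Velocity = Q / A = 4.26 / 11.2 = 0.380357 m/s

0.380357 m/s


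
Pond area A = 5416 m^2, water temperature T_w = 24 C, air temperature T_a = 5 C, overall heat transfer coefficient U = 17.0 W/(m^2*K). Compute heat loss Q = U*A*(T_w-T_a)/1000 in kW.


Temperature difference dT = 24 - 5 = 19 K
Heat loss (W) = U * A * dT = 17.0 * 5416 * 19 = 1749368 W
Convert to kW: 1749368 / 1000 = 1749.368 kW

1749.368 kW


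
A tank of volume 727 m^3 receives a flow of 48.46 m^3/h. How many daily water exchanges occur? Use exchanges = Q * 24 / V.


Daily flow volume = 48.46 m^3/h * 24 h = 1163.04 m^3/day
Exchanges = daily flow / tank volume = 1163.04 / 727 = 1.59978 exchanges/day

1.59978 exchanges/day


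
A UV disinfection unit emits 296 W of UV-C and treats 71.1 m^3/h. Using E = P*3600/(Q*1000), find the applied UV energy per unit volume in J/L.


Energy delivered per hour = 296 W * 3600 s = 1065600 J/h
Volume treated per hour = 71.1 m^3/h * 1000 = 71100 L/h
dose = 1065600 / 71100 = 14.9873 J/L

14.9873 J/L


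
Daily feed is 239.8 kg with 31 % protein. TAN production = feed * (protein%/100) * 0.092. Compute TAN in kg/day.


Protein in feed = 239.8 * 31/100 = 74.338 kg/day
TAN = protein * 0.092 = 74.338 * 0.092 = 6.839096 kg/day

6.839096 kg/day


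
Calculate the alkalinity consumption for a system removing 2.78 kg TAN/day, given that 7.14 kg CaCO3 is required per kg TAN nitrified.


Alkalinity factor: 7.14 kg CaCO3 consumed per kg TAN nitrified
alk = 2.78 kg TAN * 7.14 = 19.8492 kg CaCO3/day

19.8492 kg CaCO3/day


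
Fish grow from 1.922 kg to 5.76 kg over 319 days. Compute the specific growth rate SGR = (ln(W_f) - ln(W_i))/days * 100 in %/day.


ln(W_f) = ln(5.76) = 1.7509375
ln(W_i) = ln(1.922) = 0.65336631
ln(W_f) - ln(W_i) = 1.7509375 - 0.65336631 = 1.0975712
SGR = 1.0975712 / 319 * 100 = 0.344066 %/day

0.344066 %/day


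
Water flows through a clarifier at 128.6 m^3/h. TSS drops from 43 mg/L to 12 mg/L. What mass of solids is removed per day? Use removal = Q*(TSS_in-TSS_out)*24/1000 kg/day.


Concentration drop: TSS_in - TSS_out = 43 - 12 = 31 mg/L
Hourly solids removed = Q * dTSS = 128.6 m^3/h * 31 mg/L = 3986.6 g/h  (m^3/h * mg/L = g/h)
Daily solids removed = 3986.6 * 24 = 95678.4 g/day
Convert g to kg: 95678.4 / 1000 = 95.6784 kg/day

95.6784 kg/day


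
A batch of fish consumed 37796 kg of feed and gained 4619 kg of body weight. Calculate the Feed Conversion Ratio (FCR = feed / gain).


FCR = feed consumed / weight gained
FCR = 37796 kg / 4619 kg = 8.18272

8.18272


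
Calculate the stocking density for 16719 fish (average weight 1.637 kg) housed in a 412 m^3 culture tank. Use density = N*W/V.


Total biomass = 16719 fish * 1.637 kg = 27369.003 kg
Density = total biomass / volume = 27369.003 / 412 = 66.4296 kg/m^3

66.4296 kg/m^3


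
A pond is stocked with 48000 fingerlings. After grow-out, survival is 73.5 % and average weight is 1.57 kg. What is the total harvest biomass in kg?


Survivors = 48000 * 73.5/100 = 35280 fish
Harvest biomass = survivors * W_f = 35280 * 1.57 = 55389.6 kg

55389.6 kg


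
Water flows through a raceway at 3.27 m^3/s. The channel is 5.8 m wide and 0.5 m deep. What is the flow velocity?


Cross-sectional area = W * d = 5.8 * 0.5 = 2.9 m^2
Velocity = Q / A = 3.27 / 2.9 = 1.12759 m/s

1.12759 m/s


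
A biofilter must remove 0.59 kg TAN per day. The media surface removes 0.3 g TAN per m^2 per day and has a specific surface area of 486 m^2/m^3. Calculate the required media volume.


A = 0.59*1000 / 0.3 = 1966.6667 m^2
V = 1966.6667 / 486 = 4.04664

4.04664 m^3


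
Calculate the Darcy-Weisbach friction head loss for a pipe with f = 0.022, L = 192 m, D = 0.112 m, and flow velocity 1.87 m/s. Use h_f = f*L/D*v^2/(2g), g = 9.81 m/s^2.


v^2 = 1.87^2 = 3.4969 m^2/s^2
L/D = 192/0.112 = 1714.2857
h_f = f*(L/D)*v^2/(2g) = 0.022 * 1714.2857 * 3.4969 / 19.62 = 6.72187 m

6.72187 m


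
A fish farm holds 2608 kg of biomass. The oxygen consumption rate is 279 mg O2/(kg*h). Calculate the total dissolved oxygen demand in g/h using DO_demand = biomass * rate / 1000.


Total O2 consumption (mg/h) = 2608 kg * 279 mg/(kg*h) = 727632 mg/h
Convert to g/h: 727632 / 1000 = 727.632 g/h

727.632 g/h


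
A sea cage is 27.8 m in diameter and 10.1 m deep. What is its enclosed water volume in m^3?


r = d/2 = 27.8/2 = 13.9 m
Base area = pi*r^2 = pi*13.9^2 = 606.98712 m^2
Volume = 606.98712 * 10.1 = 6130.57 m^3

6130.57 m^3


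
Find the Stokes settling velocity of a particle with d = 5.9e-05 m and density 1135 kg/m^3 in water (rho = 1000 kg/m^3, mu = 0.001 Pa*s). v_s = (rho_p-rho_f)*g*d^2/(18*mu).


Density difference: rho_p - rho_f = 1135 - 1000 = 135 kg/m^3
d^2 = (5.9e-05)^2 = 3.481e-09 m^2
Numerator = (rho_p - rho_f) * g * d^2 = 135 * 9.81 * 3.481e-09 = 4.6100624e-06
Denominator = 18 * mu = 18 * 0.001 = 0.018
v_s = 4.6100624e-06 / 0.018 = 2.56115e-04 m/s
Check: Re = rho_f * v_s * d / mu = 1000 * 2.56115e-04 * 5.9e-05 / 0.001 = 0.0151 < 1, so Stokes' law applies.

2.56115e-04 m/s


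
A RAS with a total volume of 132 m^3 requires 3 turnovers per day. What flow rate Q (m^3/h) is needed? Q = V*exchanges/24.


Daily recirculation volume = 132 m^3 * 3 = 396 m^3/day
Flow rate Q = daily volume / 24 h = 396 / 24 = 16.5 m^3/h

16.5 m^3/h


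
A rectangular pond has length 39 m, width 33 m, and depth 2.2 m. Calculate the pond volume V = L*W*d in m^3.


Base area = L * W = 39 * 33 = 1287 m^2
Volume = area * depth = 1287 * 2.2 = 2831.4 m^3

2831.4 m^3


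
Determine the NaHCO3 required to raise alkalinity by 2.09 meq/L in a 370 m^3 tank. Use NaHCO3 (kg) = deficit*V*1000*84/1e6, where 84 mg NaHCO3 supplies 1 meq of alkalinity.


Tank volume in L = 370 m^3 * 1000 = 370000 L
Total meq required = 2.09 meq/L * 370000 L = 773300 meq
NaHCO3 mass = 773300 meq * 84 mg/meq / 1e6 = 64.9572 kg

64.9572 kg


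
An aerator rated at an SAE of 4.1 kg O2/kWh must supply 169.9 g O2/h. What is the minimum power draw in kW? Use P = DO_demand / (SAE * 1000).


SAE in g O2/kWh = 4.1 * 1000 = 4100 g/kWh
P = DO_demand / SAE_g = 169.9 / 4100 = 0.041439 kW

0.041439 kW


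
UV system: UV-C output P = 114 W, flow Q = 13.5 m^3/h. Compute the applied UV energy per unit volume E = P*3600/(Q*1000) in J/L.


Energy delivered per hour = 114 W * 3600 s = 410400 J/h
Volume treated per hour = 13.5 m^3/h * 1000 = 13500 L/h
dose = 410400 / 13500 = 30.4 J/L

30.4 J/L


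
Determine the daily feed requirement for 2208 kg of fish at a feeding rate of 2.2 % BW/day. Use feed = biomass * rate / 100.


Feeding rate fraction = 2.2% / 100 = 0.022
Daily feed = 2208 kg * 0.022 = 48.576 kg/day

48.576 kg/day


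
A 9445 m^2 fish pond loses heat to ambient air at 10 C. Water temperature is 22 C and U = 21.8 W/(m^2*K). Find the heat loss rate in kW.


Temperature difference dT = 22 - 10 = 12 K
Heat loss (W) = U * A * dT = 21.8 * 9445 * 12 = 2470812 W
Convert to kW: 2470812 / 1000 = 2470.812 kW

2470.812 kW


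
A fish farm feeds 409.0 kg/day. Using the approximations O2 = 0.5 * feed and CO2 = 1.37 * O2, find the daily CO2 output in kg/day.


O2 = 409.0 * 0.5 = 204.5
CO2 = 204.5 * 1.37 = 280.165

280.165 kg/day


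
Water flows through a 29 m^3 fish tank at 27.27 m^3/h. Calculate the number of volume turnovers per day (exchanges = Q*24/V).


Daily flow volume = 27.27 m^3/h * 24 h = 654.48 m^3/day
Exchanges = daily flow / tank volume = 654.48 / 29 = 22.5683 exchanges/day

22.5683 exchanges/day


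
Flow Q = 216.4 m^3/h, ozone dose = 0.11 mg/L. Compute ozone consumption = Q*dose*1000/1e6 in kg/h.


O3 demand (mg/h) = Q * dose * 1000 = 216.4 * 0.11 * 1000 = 23804 mg/h
Convert mg to kg: 23804 / 1e6 = 0.023804 kg/h

0.023804 kg/h


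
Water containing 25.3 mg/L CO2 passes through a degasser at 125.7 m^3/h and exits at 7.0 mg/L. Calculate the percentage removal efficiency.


CO2_out / CO2_in = 7.0 / 25.3 = 0.27667984
Fraction remaining = 0.27667984
efficiency = (1 - 0.27667984) * 100 = 72.332 %

72.332 %


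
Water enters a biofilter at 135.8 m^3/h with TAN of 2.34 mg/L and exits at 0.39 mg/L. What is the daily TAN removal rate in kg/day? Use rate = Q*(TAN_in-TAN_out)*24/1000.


Concentration drop: TAN_in - TAN_out = 2.34 - 0.39 = 1.95 mg/L
Hourly TAN removed = Q * dTAN = 135.8 m^3/h * 1.95 mg/L = 264.81 g/h  (m^3/h * mg/L = g/h)
Daily TAN removed = 264.81 * 24 = 6355.44 g/day
Convert to kg/day: 6355.44 / 1000 = 6.35544 kg/day

6.35544 kg/day


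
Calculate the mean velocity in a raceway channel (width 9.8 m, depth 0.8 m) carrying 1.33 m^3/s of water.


Cross-sectional area = W * d = 9.8 * 0.8 = 7.84 m^2
Velocity = Q / A = 1.33 / 7.84 = 0.169643 m/s

0.169643 m/s


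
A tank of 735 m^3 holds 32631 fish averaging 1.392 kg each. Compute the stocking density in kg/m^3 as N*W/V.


Total biomass = 32631 fish * 1.392 kg = 45422.352 kg
Density = total biomass / volume = 45422.352 / 735 = 61.7991 kg/m^3

61.7991 kg/m^3


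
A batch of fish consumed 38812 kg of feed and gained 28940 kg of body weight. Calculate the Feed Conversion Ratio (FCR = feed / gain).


FCR = feed consumed / weight gained
FCR = 38812 kg / 28940 kg = 1.34112

1.34112


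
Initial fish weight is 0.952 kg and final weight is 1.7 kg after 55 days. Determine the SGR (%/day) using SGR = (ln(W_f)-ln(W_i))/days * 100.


ln(W_f) = ln(1.7) = 0.53062825
ln(W_i) = ln(0.952) = -0.049190244
ln(W_f) - ln(W_i) = 0.53062825 - -0.049190244 = 0.57981849
SGR = 0.57981849 / 55 * 100 = 1.05422 %/day

1.05422 %/day


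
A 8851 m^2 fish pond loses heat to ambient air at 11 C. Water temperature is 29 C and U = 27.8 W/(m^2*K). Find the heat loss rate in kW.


Temperature difference dT = 29 - 11 = 18 K
Heat loss (W) = U * A * dT = 27.8 * 8851 * 18 = 4429040.4 W
Convert to kW: 4429040.4 / 1000 = 4429.0404 kW

4429.0404 kW


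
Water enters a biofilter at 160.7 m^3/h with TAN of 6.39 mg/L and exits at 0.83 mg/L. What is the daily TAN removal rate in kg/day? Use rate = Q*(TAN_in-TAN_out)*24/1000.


Concentration drop: TAN_in - TAN_out = 6.39 - 0.83 = 5.56 mg/L
Hourly TAN removed = Q * dTAN = 160.7 m^3/h * 5.56 mg/L = 893.492 g/h  (m^3/h * mg/L = g/h)
Daily TAN removed = 893.492 * 24 = 21443.808 g/day
Convert to kg/day: 21443.808 / 1000 = 21.443808 kg/day

21.443808 kg/day


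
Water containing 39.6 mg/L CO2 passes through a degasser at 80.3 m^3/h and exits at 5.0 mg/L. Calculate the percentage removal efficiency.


CO2_out / CO2_in = 5.0 / 39.6 = 0.12626263
Fraction remaining = 0.12626263
efficiency = (1 - 0.12626263) * 100 = 87.3737 %

87.3737 %


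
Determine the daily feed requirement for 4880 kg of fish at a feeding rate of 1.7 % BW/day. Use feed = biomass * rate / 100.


Feeding rate fraction = 1.7% / 100 = 0.017
Daily feed = 4880 kg * 0.017 = 82.96 kg/day

82.96 kg/day


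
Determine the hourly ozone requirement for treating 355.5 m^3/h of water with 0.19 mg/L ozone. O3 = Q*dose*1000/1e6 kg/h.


O3 demand (mg/h) = Q * dose * 1000 = 355.5 * 0.19 * 1000 = 67545 mg/h
Convert mg to kg: 67545 / 1e6 = 0.067545 kg/h

0.067545 kg/h


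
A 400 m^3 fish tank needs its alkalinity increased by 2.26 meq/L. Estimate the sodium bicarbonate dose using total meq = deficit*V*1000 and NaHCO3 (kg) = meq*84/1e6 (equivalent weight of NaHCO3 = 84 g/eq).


Tank volume in L = 400 m^3 * 1000 = 400000 L
Total meq required = 2.26 meq/L * 400000 L = 904000 meq
NaHCO3 mass = 904000 meq * 84 mg/meq / 1e6 = 75.936 kg

75.936 kg


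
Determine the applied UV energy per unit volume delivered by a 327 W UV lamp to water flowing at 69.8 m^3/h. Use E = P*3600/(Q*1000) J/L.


Energy delivered per hour = 327 W * 3600 s = 1177200 J/h
Volume treated per hour = 69.8 m^3/h * 1000 = 69800 L/h
dose = 1177200 / 69800 = 16.8653 J/L

16.8653 J/L


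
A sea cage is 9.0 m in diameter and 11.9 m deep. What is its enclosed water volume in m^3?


r = d/2 = 9.0/2 = 4.5 m
Base area = pi*r^2 = pi*4.5^2 = 63.617251 m^2
Volume = 63.617251 * 11.9 = 757.045 m^3

757.045 m^3


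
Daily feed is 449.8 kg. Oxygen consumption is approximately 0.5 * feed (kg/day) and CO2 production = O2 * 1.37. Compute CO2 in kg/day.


O2 = 449.8 * 0.5 = 224.9
CO2 = 224.9 * 1.37 = 308.113

308.113 kg/day


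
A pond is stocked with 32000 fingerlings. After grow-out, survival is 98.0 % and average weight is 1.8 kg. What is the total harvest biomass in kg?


Survivors = 32000 * 98.0/100 = 31360 fish
Harvest biomass = survivors * W_f = 31360 * 1.8 = 56448 kg

56448 kg


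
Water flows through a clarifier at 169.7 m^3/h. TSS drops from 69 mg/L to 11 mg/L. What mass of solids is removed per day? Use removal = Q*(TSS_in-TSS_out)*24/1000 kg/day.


Concentration drop: TSS_in - TSS_out = 69 - 11 = 58 mg/L
Hourly solids removed = Q * dTSS = 169.7 m^3/h * 58 mg/L = 9842.6 g/h  (m^3/h * mg/L = g/h)
Daily solids removed = 9842.6 * 24 = 236222.4 g/day
Convert g to kg: 236222.4 / 1000 = 236.2224 kg/day

236.2224 kg/day


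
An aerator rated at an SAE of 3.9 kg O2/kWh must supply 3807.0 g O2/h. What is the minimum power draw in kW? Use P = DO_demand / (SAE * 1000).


SAE in g O2/kWh = 3.9 * 1000 = 3900 g/kWh
P = DO_demand / SAE_g = 3807.0 / 3900 = 0.976154 kW

0.976154 kW


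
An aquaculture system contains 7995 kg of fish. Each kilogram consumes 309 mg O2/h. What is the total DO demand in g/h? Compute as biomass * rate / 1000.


Total O2 consumption (mg/h) = 7995 kg * 309 mg/(kg*h) = 2470455 mg/h
Convert to g/h: 2470455 / 1000 = 2470.455 g/h

2470.455 g/h


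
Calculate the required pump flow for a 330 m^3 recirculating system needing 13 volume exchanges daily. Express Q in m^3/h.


Daily recirculation volume = 330 m^3 * 13 = 4290 m^3/day
Flow rate Q = daily volume / 24 h = 4290 / 24 = 178.75 m^3/h

178.75 m^3/h


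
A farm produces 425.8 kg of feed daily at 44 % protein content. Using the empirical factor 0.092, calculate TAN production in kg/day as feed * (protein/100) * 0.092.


Protein in feed = 425.8 * 44/100 = 187.352 kg/day
TAN = protein * 0.092 = 187.352 * 0.092 = 17.236384 kg/day

17.236384 kg/day


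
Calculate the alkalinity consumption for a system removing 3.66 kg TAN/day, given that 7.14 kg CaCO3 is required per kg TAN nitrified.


Alkalinity factor: 7.14 kg CaCO3 consumed per kg TAN nitrified
alk = 3.66 kg TAN * 7.14 = 26.1324 kg CaCO3/day

26.1324 kg CaCO3/day


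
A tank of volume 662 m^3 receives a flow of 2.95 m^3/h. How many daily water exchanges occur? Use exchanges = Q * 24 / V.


Daily flow volume = 2.95 m^3/h * 24 h = 70.8 m^3/day
Exchanges = daily flow / tank volume = 70.8 / 662 = 0.106949 exchanges/day

0.106949 exchanges/day


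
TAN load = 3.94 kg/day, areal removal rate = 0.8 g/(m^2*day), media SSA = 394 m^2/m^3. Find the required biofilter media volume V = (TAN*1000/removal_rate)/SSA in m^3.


A = 3.94*1000 / 0.8 = 4925 m^2
V = 4925 / 394 = 12.5

12.5 m^3


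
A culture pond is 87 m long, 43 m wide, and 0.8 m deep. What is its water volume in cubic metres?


Base area = L * W = 87 * 43 = 3741 m^2
Volume = area * depth = 3741 * 0.8 = 2992.8 m^3

2992.8 m^3


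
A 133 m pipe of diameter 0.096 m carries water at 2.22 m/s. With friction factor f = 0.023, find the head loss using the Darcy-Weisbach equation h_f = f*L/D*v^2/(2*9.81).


v^2 = 2.22^2 = 4.9284 m^2/s^2
L/D = 133/0.096 = 1385.4167
h_f = f*(L/D)*v^2/(2g) = 0.023 * 1385.4167 * 4.9284 / 19.62 = 8.00415 m

8.00415 m


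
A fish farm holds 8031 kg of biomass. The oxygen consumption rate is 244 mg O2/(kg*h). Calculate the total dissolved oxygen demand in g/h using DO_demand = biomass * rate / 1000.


Total O2 consumption (mg/h) = 8031 kg * 244 mg/(kg*h) = 1959564 mg/h
Convert to g/h: 1959564 / 1000 = 1959.564 g/h

1959.564 g/h


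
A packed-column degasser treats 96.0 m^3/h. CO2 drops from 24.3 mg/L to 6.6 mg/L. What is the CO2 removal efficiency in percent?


CO2_out / CO2_in = 6.6 / 24.3 = 0.27160494
Fraction remaining = 0.27160494
efficiency = (1 - 0.27160494) * 100 = 72.8395 %

72.8395 %


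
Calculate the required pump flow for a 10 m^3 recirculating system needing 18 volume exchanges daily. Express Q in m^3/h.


Daily recirculation volume = 10 m^3 * 18 = 180 m^3/day
Flow rate Q = daily volume / 24 h = 180 / 24 = 7.5 m^3/h

7.5 m^3/h


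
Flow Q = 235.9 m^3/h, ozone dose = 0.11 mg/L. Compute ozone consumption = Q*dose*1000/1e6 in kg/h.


O3 demand (mg/h) = Q * dose * 1000 = 235.9 * 0.11 * 1000 = 25949 mg/h
Convert mg to kg: 25949 / 1e6 = 0.025949 kg/h

0.025949 kg/h


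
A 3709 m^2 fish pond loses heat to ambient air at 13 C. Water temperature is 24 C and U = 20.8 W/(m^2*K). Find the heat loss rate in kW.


Temperature difference dT = 24 - 13 = 11 K
Heat loss (W) = U * A * dT = 20.8 * 3709 * 11 = 848619.2 W
Convert to kW: 848619.2 / 1000 = 848.6192 kW

848.6192 kW


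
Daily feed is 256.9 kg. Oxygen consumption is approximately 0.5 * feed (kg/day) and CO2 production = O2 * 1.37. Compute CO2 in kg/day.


O2 = 256.9 * 0.5 = 128.45
CO2 = 128.45 * 1.37 = 175.9765

175.9765 kg/day


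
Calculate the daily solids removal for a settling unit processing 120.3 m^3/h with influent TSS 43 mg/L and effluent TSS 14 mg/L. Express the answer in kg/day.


Concentration drop: TSS_in - TSS_out = 43 - 14 = 29 mg/L
Hourly solids removed = Q * dTSS = 120.3 m^3/h * 29 mg/L = 3488.7 g/h  (m^3/h * mg/L = g/h)
Daily solids removed = 3488.7 * 24 = 83728.8 g/day
Convert g to kg: 83728.8 / 1000 = 83.7288 kg/day

83.7288 kg/day


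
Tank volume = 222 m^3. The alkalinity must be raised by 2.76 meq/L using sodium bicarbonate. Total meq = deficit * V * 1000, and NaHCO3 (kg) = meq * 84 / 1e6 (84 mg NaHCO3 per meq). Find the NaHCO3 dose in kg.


Tank volume in L = 222 m^3 * 1000 = 222000 L
Total meq required = 2.76 meq/L * 222000 L = 612720 meq
NaHCO3 mass = 612720 meq * 84 mg/meq / 1e6 = 51.4685 kg

51.4685 kg


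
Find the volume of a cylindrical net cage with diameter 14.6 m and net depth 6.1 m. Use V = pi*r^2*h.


r = d/2 = 14.6/2 = 7.3 m
Base area = pi*r^2 = pi*7.3^2 = 167.41547 m^2
Volume = 167.41547 * 6.1 = 1021.23 m^3

1021.23 m^3


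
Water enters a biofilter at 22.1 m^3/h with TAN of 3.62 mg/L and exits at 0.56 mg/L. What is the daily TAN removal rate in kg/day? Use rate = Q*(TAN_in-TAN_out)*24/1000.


Concentration drop: TAN_in - TAN_out = 3.62 - 0.56 = 3.06 mg/L
Hourly TAN removed = Q * dTAN = 22.1 m^3/h * 3.06 mg/L = 67.626 g/h  (m^3/h * mg/L = g/h)
Daily TAN removed = 67.626 * 24 = 1623.024 g/day
Convert to kg/day: 1623.024 / 1000 = 1.623024 kg/day

1.623024 kg/day


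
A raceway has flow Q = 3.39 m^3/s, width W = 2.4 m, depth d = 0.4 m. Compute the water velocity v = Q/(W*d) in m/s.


Cross-sectional area = W * d = 2.4 * 0.4 = 0.96 m^2
Velocity = Q / A = 3.39 / 0.96 = 3.53125 m/s

3.53125 m/s


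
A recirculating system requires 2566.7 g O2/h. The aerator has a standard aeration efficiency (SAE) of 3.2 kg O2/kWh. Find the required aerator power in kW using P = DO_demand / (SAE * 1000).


SAE in g O2/kWh = 3.2 * 1000 = 3200 g/kWh
P = DO_demand / SAE_g = 2566.7 / 3200 = 0.802094 kW

0.802094 kW


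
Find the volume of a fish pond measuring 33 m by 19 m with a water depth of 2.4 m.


Base area = L * W = 33 * 19 = 627 m^2
Volume = area * depth = 627 * 2.4 = 1504.8 m^3

1504.8 m^3


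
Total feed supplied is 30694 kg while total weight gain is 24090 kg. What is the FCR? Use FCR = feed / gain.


FCR = feed consumed / weight gained
FCR = 30694 kg / 24090 kg = 1.27414

1.27414


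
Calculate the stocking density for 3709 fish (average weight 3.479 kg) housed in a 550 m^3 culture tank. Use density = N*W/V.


Total biomass = 3709 fish * 3.479 kg = 12903.611 kg
Density = total biomass / volume = 12903.611 / 550 = 23.4611 kg/m^3

23.4611 kg/m^3


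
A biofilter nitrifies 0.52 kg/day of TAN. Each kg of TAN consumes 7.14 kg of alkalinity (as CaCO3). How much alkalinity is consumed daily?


Alkalinity factor: 7.14 kg CaCO3 consumed per kg TAN nitrified
alk = 0.52 kg TAN * 7.14 = 3.7128 kg CaCO3/day

3.7128 kg CaCO3/day


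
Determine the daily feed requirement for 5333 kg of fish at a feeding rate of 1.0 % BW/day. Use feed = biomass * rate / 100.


Feeding rate fraction = 1.0% / 100 = 0.01
Daily feed = 5333 kg * 0.01 = 53.33 kg/day

53.33 kg/day


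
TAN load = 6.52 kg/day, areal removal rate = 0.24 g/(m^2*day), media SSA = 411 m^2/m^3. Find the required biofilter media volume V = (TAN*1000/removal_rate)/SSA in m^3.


A = 6.52*1000 / 0.24 = 27166.667 m^2
V = 27166.667 / 411 = 66.0989

66.0989 m^3


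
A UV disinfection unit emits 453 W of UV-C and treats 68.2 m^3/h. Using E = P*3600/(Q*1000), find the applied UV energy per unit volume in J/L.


Energy delivered per hour = 453 W * 3600 s = 1630800 J/h
Volume treated per hour = 68.2 m^3/h * 1000 = 68200 L/h
dose = 1630800 / 68200 = 23.912 J/L

23.912 J/L


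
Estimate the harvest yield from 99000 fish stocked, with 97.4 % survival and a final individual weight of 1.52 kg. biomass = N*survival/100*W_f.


Survivors = 99000 * 97.4/100 = 96426 fish
Harvest biomass = survivors * W_f = 96426 * 1.52 = 146567.52 kg

146567.52 kg


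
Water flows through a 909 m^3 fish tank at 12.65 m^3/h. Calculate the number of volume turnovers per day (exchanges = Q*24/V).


Daily flow volume = 12.65 m^3/h * 24 h = 303.6 m^3/day
Exchanges = daily flow / tank volume = 303.6 / 909 = 0.333993 exchanges/day

0.333993 exchanges/day


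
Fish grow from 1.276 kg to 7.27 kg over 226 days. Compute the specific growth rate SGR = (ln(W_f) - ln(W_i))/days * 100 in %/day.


ln(W_f) = ln(7.27) = 1.9837563
ln(W_i) = ln(1.276) = 0.24373018
ln(W_f) - ln(W_i) = 1.9837563 - 0.24373018 = 1.7400261
SGR = 1.7400261 / 226 * 100 = 0.769923 %/day

0.769923 %/day


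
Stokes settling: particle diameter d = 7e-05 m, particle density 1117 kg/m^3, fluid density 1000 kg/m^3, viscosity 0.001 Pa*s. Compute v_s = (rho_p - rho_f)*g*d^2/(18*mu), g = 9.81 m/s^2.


Density difference: rho_p - rho_f = 1117 - 1000 = 117 kg/m^3
d^2 = (7e-05)^2 = 4.9e-09 m^2
Numerator = (rho_p - rho_f) * g * d^2 = 117 * 9.81 * 4.9e-09 = 5.624073e-06
Denominator = 18 * mu = 18 * 0.001 = 0.018
v_s = 5.624073e-06 / 0.018 = 3.12449e-04 m/s
Check: Re = rho_f * v_s * d / mu = 1000 * 3.12449e-04 * 7e-05 / 0.001 = 0.0219 < 1, so Stokes' law applies.

3.12449e-04 m/s


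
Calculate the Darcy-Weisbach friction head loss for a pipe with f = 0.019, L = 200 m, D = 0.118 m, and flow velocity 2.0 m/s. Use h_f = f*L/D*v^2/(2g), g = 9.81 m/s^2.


v^2 = 2.0^2 = 4 m^2/s^2
L/D = 200/0.118 = 1694.9153
h_f = f*(L/D)*v^2/(2g) = 0.019 * 1694.9153 * 4 / 19.62 = 6.56542 m

6.56542 m


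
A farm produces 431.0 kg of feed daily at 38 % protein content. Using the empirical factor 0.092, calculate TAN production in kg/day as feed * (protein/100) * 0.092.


Protein in feed = 431.0 * 38/100 = 163.78 kg/day
TAN = protein * 0.092 = 163.78 * 0.092 = 15.06776 kg/day

15.06776 kg/day


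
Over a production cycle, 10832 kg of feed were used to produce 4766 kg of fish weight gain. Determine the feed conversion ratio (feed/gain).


FCR = feed consumed / weight gained
FCR = 10832 kg / 4766 kg = 2.27277

2.27277


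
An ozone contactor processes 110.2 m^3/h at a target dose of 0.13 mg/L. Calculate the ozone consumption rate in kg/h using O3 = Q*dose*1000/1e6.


O3 demand (mg/h) = Q * dose * 1000 = 110.2 * 0.13 * 1000 = 14326 mg/h
Convert mg to kg: 14326 / 1e6 = 0.014326 kg/h

0.014326 kg/h


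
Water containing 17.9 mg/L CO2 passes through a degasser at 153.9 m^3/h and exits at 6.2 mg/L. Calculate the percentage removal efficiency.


CO2_out / CO2_in = 6.2 / 17.9 = 0.34636872
Fraction remaining = 0.34636872
efficiency = (1 - 0.34636872) * 100 = 65.3631 %

65.3631 %


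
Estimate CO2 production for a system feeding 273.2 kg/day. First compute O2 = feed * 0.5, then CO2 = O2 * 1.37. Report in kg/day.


O2 = 273.2 * 0.5 = 136.6
CO2 = 136.6 * 1.37 = 187.142

187.142 kg/day


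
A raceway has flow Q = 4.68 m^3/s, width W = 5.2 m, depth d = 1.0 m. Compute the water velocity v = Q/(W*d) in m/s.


Cross-sectional area = W * d = 5.2 * 1.0 = 5.2 m^2
Velocity = Q / A = 4.68 / 5.2 = 0.9 m/s

0.9 m/s


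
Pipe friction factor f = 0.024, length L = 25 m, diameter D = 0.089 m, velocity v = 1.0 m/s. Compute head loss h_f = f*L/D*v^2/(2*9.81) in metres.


v^2 = 1.0^2 = 1 m^2/s^2
L/D = 25/0.089 = 280.89888
h_f = f*(L/D)*v^2/(2g) = 0.024 * 280.89888 * 1 / 19.62 = 0.343607 m

0.343607 m


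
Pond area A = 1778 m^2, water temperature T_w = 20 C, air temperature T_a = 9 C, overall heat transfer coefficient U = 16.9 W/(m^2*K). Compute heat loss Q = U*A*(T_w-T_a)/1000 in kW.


Temperature difference dT = 20 - 9 = 11 K
Heat loss (W) = U * A * dT = 16.9 * 1778 * 11 = 330530.2 W
Convert to kW: 330530.2 / 1000 = 330.5302 kW

330.5302 kW


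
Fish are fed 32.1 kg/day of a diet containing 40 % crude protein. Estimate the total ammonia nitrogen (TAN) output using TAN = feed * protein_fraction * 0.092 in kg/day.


Protein in feed = 32.1 * 40/100 = 12.84 kg/day
TAN = protein * 0.092 = 12.84 * 0.092 = 1.18128 kg/day

1.18128 kg/day


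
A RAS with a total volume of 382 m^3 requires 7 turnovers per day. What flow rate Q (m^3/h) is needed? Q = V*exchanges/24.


Daily recirculation volume = 382 m^3 * 7 = 2674 m^3/day
Flow rate Q = daily volume / 24 h = 2674 / 24 = 111.417 m^3/h

111.417 m^3/h


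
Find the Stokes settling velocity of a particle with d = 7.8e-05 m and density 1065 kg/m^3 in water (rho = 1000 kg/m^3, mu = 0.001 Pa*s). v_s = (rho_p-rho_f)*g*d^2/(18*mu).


Density difference: rho_p - rho_f = 1065 - 1000 = 65 kg/m^3
d^2 = (7.8e-05)^2 = 6.084e-09 m^2
Numerator = (rho_p - rho_f) * g * d^2 = 65 * 9.81 * 6.084e-09 = 3.8794626e-06
Denominator = 18 * mu = 18 * 0.001 = 0.018
v_s = 3.8794626e-06 / 0.018 = 2.15526e-04 m/s
Check: Re = rho_f * v_s * d / mu = 1000 * 2.15526e-04 * 7.8e-05 / 0.001 = 0.0168 < 1, so Stokes' law applies.

2.15526e-04 m/s
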